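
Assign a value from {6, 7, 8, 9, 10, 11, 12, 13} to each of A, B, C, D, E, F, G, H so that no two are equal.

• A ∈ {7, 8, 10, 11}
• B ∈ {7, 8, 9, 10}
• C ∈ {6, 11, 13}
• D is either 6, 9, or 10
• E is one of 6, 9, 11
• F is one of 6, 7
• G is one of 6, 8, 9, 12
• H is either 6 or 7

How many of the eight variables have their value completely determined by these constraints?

The 8 variables draw from only 8 values {6, 7, 8, 9, 10, 11, 12, 13}, so each is used; only G can be 12, hence G = 12.
The 7 still-open variables draw from only 7 values {6, 7, 8, 9, 10, 11, 13}, so each is used; only C can be 13, hence C = 13.
F and H share exactly the 2 values {6, 7}; by pigeonhole those values go to them, so strike 6, 7 from A, B, D, E.
Determined: C=13, G=12. The other variables each still have more than one consistent value. That makes 2.

2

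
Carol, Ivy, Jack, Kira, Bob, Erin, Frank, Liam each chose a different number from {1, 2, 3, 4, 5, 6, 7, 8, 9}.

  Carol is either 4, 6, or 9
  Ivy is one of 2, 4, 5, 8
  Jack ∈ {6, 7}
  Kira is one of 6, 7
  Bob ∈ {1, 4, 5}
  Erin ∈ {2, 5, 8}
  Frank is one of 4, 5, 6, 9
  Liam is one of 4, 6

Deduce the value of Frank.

The 8 variables draw from only 8 values {1, 2, 4, 5, 6, 7, 8, 9}, so each is used; only Bob can be 1, hence Bob = 1.
Jack and Kira between them cover only {6, 7} — a naked pair. Remove those values from Carol, Frank, Liam.
That leaves Liam = 4. Strike 4 from Carol, Ivy, Frank.
Carol's domain is down to {9}, so Carol = 9. Strike 9 from Frank.
So Frank = 5.

5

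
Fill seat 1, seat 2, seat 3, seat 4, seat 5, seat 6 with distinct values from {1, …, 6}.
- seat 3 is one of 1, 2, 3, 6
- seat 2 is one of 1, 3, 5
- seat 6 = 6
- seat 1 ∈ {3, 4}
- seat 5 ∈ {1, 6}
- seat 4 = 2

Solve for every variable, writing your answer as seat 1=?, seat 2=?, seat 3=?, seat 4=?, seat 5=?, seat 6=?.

seat 4 must be 2 (only option left). Eliminate 2 elsewhere: seat 3.
seat 6's domain is down to {6}, so seat 6 = 6. Strike 6 from seat 3, seat 5.
That leaves seat 5 = 1. Eliminate 1 elsewhere: seat 2, seat 3.
seat 3's domain is down to {3}, so seat 3 = 3. Eliminate 3 elsewhere: seat 1, seat 2.
seat 1 must be 4 (only option left).
That leaves seat 2 = 5.

seat 1=4, seat 2=5, seat 3=3, seat 4=2, seat 5=1, seat 6=6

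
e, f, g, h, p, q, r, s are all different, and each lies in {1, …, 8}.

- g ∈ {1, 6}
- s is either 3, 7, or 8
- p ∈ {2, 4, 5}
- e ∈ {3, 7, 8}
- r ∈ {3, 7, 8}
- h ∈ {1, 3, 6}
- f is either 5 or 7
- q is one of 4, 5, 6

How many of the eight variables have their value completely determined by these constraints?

3

The 8 variables draw from only 8 values {1, 2, 3, 4, 5, 6, 7, 8}, so each is used; only p can be 2, hence p = 2.
The 7 still-open variables draw from only 7 values {1, 3, 4, 5, 6, 7, 8}, so each is used; only q can be 4, hence q = 4.
Among the 6 still-open variables, 5 fits only f (and all 6 values in {1, 3, 5, 6, 7, 8} must be used), so f = 5.
e, r, s between them cover only {3, 7, 8} — a naked triple. Remove those values from h.
Determined: f=5, p=2, q=4. The other variables each still have more than one consistent value. That makes 3.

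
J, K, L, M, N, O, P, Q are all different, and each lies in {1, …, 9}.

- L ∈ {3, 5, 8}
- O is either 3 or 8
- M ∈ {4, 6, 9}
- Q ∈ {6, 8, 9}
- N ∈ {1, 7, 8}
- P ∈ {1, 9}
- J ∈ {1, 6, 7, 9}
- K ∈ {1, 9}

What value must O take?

3

The 8 variables draw from only 8 values {1, 3, 4, 5, 6, 7, 8, 9}, so each is used; only M can be 4, hence M = 4.
Among the 7 still-open variables, 5 fits only L (and all 7 values in {1, 3, 5, 6, 7, 8, 9} must be used), so L = 5.
The 6 still-open variables together cover exactly {1, 3, 6, 7, 8, 9} — 6 values for 6 variables — and 3 appears only in O's list, so O = 3.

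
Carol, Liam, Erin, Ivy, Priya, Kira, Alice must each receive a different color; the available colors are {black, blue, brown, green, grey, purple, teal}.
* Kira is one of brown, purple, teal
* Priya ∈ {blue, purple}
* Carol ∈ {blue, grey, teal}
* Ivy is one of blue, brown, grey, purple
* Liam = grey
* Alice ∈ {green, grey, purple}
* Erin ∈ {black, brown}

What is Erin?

Liam has just one choice, so Liam = grey. Remove grey from Carol, Ivy, Alice.
The 6 still-open variables draw from only 6 values {black, blue, brown, green, purple, teal}, so each is used; only Erin can be black, hence Erin = black.

black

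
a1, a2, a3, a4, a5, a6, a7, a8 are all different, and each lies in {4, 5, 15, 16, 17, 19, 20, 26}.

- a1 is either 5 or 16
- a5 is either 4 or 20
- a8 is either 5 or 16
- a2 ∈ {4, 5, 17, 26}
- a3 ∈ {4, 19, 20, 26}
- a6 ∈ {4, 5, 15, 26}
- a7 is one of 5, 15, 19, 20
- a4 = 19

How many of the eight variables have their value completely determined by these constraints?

2

a4 has just one choice, so a4 = 19. Remove 19 from a3, a7.
The 7 still-open variables together cover exactly {4, 5, 15, 16, 17, 20, 26} — 7 values for 7 variables — and 17 appears only in a2's list, so a2 = 17.
a1 and a8 share exactly the 2 values {5, 16}; by pigeonhole those values go to them, so strike 5, 16 from a6, a7.
Determined: a2=17, a4=19. The other variables each still have more than one consistent value. That makes 2.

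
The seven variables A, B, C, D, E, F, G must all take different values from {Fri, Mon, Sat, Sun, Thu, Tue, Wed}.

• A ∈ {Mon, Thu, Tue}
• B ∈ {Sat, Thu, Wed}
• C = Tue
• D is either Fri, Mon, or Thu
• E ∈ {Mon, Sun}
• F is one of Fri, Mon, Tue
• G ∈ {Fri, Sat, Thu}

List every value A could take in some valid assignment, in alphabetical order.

Mon, Thu

C's domain is down to {Tue}, so C = Tue. So A, F can't be Tue.
The 6 still-open variables together cover exactly {Fri, Mon, Sat, Sun, Thu, Wed} — 6 values for 6 variables — and Sun appears only in E's list, so E = Sun.
The 5 still-open variables draw from only 5 values {Fri, Mon, Sat, Thu, Wed}, so each is used; only B can be Wed, hence B = Wed.
The 4 still-open variables draw from only 4 values {Fri, Mon, Sat, Thu}, so each is used; only G can be Sat, hence G = Sat.
No further eliminations apply; A can still be any of Mon, Thu.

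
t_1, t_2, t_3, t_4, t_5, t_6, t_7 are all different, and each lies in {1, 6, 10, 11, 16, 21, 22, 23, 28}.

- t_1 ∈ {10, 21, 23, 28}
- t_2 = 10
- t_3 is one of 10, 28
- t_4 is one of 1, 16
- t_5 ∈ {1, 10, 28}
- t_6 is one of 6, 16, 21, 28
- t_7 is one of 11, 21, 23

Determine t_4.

16

t_2 has just one choice, so t_2 = 10. So t_1, t_3, t_5 can't be 10.
t_3's domain is down to {28}, so t_3 = 28. Eliminate 28 elsewhere: t_1, t_5, t_6.
t_5's domain is down to {1}, so t_5 = 1. So t_4 can't be 1.
So t_4 = 16.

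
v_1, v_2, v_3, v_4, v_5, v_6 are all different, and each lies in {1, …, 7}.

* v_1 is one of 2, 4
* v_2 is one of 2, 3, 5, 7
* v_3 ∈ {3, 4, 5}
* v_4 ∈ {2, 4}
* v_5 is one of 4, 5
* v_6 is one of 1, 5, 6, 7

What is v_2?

The 2 variables v_1 and v_4 are confined to {2, 4}, which locks those values in; drop them from v_2, v_3, v_5.
v_5's domain is down to {5}, so v_5 = 5. Eliminate 5 elsewhere: v_2, v_3, v_6.
v_3 must be 3 (only option left). Remove 3 from v_2.
So v_2 = 7.

7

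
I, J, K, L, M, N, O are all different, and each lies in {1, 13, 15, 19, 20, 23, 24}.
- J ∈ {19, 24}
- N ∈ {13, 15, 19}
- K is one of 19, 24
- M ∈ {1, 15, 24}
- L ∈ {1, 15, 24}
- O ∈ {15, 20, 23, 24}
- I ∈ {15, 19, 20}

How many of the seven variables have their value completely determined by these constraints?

3

The 7 variables together cover exactly {1, 13, 15, 19, 20, 23, 24} — 7 values for 7 variables — and 13 appears only in N's list, so N = 13.
The 6 still-open variables together cover exactly {1, 15, 19, 20, 23, 24} — 6 values for 6 variables — and 23 appears only in O's list, so O = 23.
The 5 still-open variables draw from only 5 values {1, 15, 19, 20, 24}, so each is used; only I can be 20, hence I = 20.
The 2 variables J and K are confined to {19, 24}, which locks those values in; drop them from L, M.
Determined: I=20, N=13, O=23. The other variables each still have more than one consistent value. That makes 3.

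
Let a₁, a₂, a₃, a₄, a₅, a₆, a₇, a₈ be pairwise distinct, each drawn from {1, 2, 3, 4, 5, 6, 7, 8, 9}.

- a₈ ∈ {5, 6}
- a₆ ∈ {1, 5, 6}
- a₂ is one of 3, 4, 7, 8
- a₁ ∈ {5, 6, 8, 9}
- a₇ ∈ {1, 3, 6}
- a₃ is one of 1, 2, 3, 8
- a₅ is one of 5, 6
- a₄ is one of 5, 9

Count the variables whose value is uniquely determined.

5

a₅ and a₈ between them cover only {5, 6} — a naked pair. Remove those values from a₁, a₄, a₆, a₇.
That leaves a₄ = 9. Strike 9 from a₁.
a₆ must be 1 (only option left). So a₃, a₇ can't be 1.
That leaves a₇ = 3. Strike 3 from a₂, a₃.
a₁'s domain is down to {8}, so a₁ = 8. Strike 8 from a₂, a₃.
That leaves a₃ = 2.
Determined: a₁=8, a₃=2, a₄=9, a₆=1, a₇=3. The other variables each still have more than one consistent value. That makes 5.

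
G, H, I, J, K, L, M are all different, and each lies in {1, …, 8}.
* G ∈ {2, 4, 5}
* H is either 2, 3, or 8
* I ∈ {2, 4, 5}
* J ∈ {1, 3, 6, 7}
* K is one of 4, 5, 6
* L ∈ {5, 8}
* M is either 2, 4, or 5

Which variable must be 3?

H

G, I, M share exactly the 3 values {2, 4, 5}; by pigeonhole those values go to them, so strike 2, 4, 5 from H, K, L.
K must be 6 (only option left). Eliminate 6 elsewhere: J.
L's domain is down to {8}, so L = 8. So H can't be 8.
So 3 goes to H.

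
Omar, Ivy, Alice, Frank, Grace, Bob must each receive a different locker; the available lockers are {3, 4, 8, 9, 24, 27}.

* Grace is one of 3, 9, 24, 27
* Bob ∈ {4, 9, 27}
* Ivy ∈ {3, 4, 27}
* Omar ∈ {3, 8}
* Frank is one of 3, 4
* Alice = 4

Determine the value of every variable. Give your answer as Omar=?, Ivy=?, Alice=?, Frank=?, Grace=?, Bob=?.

Omar=8, Ivy=27, Alice=4, Frank=3, Grace=24, Bob=9

Alice's domain is down to {4}, so Alice = 4. So Ivy, Frank, Bob can't be 4.
Frank must be 3 (only option left). Eliminate 3 elsewhere: Omar, Ivy, Grace.
Omar's domain is down to {8}, so Omar = 8.
Ivy must be 27 (only option left). Remove 27 from Grace, Bob.
That leaves Bob = 9. Eliminate 9 elsewhere: Grace.
That leaves Grace = 24.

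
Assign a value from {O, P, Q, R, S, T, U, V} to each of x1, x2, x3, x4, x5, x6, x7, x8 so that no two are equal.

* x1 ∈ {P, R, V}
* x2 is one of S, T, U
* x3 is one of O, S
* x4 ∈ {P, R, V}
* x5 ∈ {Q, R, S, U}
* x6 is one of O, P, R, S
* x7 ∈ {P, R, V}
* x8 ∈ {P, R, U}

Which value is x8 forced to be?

Among the 8 variables, Q fits only x5 (and all 8 values in {O, P, Q, R, S, T, U, V} must be used), so x5 = Q.
The 7 still-open variables together cover exactly {O, P, R, S, T, U, V} — 7 values for 7 variables — and T appears only in x2's list, so x2 = T.
The 6 still-open variables together cover exactly {O, P, R, S, U, V} — 6 values for 6 variables — and U appears only in x8's list, so x8 = U.

U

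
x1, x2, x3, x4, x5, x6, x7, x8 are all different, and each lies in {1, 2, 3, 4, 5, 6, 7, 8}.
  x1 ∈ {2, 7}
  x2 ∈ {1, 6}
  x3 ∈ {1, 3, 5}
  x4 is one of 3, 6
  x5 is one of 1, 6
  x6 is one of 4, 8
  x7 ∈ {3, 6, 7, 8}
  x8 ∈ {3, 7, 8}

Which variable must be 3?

x4

The 8 variables draw from only 8 values {1, 2, 3, 4, 5, 6, 7, 8}, so each is used; only x1 can be 2, hence x1 = 2.
Among the 7 still-open variables, 4 fits only x6 (and all 7 values in {1, 3, 4, 5, 6, 7, 8} must be used), so x6 = 4.
Among the 6 still-open variables, 5 fits only x3 (and all 6 values in {1, 3, 5, 6, 7, 8} must be used), so x3 = 5.
The 2 variables x2 and x5 are confined to {1, 6}, which locks those values in; drop them from x4, x7.
So 3 goes to x4.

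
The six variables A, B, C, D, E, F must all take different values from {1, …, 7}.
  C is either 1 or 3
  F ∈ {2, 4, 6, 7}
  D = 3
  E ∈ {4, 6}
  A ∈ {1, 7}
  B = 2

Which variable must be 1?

B's domain is down to {2}, so B = 2. Strike 2 from F.
D has just one choice, so D = 3. So C can't be 3.
So 1 goes to C.

C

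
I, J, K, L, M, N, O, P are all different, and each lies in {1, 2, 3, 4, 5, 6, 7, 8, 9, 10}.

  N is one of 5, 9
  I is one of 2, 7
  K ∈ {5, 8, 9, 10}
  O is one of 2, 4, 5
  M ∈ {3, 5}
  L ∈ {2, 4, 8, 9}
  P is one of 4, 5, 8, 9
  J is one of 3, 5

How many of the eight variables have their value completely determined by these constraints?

3

The 8 variables draw from only 8 values {2, 3, 4, 5, 7, 8, 9, 10}, so each is used; only I can be 7, hence I = 7.
The 7 still-open variables together cover exactly {2, 3, 4, 5, 8, 9, 10} — 7 values for 7 variables — and 10 appears only in K's list, so K = 10.
J and M between them cover only {3, 5} — a naked pair. Remove those values from N, O, P.
That leaves N = 9. Eliminate 9 elsewhere: L, P.
Determined: I=7, K=10, N=9. The other variables each still have more than one consistent value. That makes 3.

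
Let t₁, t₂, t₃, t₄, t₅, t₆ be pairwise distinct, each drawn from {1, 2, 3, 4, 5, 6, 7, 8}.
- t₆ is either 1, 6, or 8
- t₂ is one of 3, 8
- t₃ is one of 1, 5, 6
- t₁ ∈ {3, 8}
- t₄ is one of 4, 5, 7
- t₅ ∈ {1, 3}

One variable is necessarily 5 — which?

t₃

t₁ and t₂ share exactly the 2 values {3, 8}; by pigeonhole those values go to them, so strike 3, 8 from t₅, t₆.
That leaves t₅ = 1. Remove 1 from t₃, t₆.
t₆'s domain is down to {6}, so t₆ = 6. Strike 6 from t₃.
So 5 goes to t₃.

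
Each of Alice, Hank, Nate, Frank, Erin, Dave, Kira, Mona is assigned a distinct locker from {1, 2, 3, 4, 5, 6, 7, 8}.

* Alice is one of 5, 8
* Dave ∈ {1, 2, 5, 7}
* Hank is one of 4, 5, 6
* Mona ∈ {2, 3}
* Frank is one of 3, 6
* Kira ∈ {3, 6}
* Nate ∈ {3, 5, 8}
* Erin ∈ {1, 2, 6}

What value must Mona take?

The 8 variables draw from only 8 values {1, 2, 3, 4, 5, 6, 7, 8}, so each is used; only Hank can be 4, hence Hank = 4.
The 7 still-open variables together cover exactly {1, 2, 3, 5, 6, 7, 8} — 7 values for 7 variables — and 7 appears only in Dave's list, so Dave = 7.
The 6 still-open variables draw from only 6 values {1, 2, 3, 5, 6, 8}, so each is used; only Erin can be 1, hence Erin = 1.
The 5 still-open variables together cover exactly {2, 3, 5, 6, 8} — 5 values for 5 variables — and 2 appears only in Mona's list, so Mona = 2.

2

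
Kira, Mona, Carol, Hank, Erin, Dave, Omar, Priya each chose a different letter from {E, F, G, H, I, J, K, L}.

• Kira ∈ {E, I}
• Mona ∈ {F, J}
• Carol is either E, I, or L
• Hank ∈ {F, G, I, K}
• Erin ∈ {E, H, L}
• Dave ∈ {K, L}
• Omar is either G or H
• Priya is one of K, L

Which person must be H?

Among the 8 variables, J fits only Mona (and all 8 values in {E, F, G, H, I, J, K, L} must be used), so Mona = J.
The 7 still-open variables draw from only 7 values {E, F, G, H, I, K, L}, so each is used; only Hank can be F, hence Hank = F.
The 6 still-open variables together cover exactly {E, G, H, I, K, L} — 6 values for 6 variables — and G appears only in Omar's list, so Omar = G.
The 5 still-open variables draw from only 5 values {E, H, I, K, L}, so each is used; only Erin can be H, hence Erin = H.

Erin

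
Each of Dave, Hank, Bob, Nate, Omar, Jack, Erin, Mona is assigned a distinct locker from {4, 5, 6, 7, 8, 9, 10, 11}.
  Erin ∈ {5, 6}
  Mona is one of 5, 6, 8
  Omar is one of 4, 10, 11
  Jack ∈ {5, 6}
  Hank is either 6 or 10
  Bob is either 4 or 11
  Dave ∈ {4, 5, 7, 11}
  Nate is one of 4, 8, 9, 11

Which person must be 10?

Among the 8 variables, 7 fits only Dave (and all 8 values in {4, 5, 6, 7, 8, 9, 10, 11} must be used), so Dave = 7.
The 7 still-open variables together cover exactly {4, 5, 6, 8, 9, 10, 11} — 7 values for 7 variables — and 9 appears only in Nate's list, so Nate = 9.
The 6 still-open variables draw from only 6 values {4, 5, 6, 8, 10, 11}, so each is used; only Mona can be 8, hence Mona = 8.
The 2 variables Jack and Erin are confined to {5, 6}, which locks those values in; drop them from Hank.
So 10 goes to Hank.

Hank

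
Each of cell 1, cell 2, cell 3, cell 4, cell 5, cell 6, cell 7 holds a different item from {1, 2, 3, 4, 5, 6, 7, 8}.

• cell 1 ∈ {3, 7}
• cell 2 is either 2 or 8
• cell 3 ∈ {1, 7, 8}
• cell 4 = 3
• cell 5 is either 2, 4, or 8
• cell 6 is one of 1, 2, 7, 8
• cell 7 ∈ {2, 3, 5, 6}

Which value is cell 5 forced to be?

4

cell 4 must be 3 (only option left). Remove 3 from cell 1, cell 7.
cell 1 must be 7 (only option left). Strike 7 from cell 3, cell 6.
cell 2, cell 3, cell 6 share exactly the 3 values {1, 2, 8}; by pigeonhole those values go to them, so strike 1, 2, 8 from cell 5, cell 7.
So cell 5 = 4.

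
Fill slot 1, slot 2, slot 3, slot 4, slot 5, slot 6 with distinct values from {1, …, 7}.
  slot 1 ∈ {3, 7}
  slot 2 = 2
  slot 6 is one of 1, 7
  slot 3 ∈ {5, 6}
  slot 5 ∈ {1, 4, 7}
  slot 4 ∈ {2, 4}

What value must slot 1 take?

slot 2 must be 2 (only option left). So slot 4 can't be 2.
slot 4 must be 4 (only option left). Eliminate 4 elsewhere: slot 5.
slot 5 and slot 6 between them cover only {1, 7} — a naked pair. Remove those values from slot 1.
So slot 1 = 3.

3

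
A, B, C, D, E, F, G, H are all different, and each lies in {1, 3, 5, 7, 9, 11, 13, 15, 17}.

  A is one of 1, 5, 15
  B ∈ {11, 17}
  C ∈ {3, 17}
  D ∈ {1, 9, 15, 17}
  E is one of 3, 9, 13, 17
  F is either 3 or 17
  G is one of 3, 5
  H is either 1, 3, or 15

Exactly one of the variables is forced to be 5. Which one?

The 8 variables draw from only 8 values {1, 3, 5, 9, 11, 13, 15, 17}, so each is used; only B can be 11, hence B = 11.
The 7 still-open variables together cover exactly {1, 3, 5, 9, 13, 15, 17} — 7 values for 7 variables — and 13 appears only in E's list, so E = 13.
The 6 still-open variables together cover exactly {1, 3, 5, 9, 15, 17} — 6 values for 6 variables — and 9 appears only in D's list, so D = 9.
The 2 variables C and F are confined to {3, 17}, which locks those values in; drop them from G, H.
So 5 goes to G.

G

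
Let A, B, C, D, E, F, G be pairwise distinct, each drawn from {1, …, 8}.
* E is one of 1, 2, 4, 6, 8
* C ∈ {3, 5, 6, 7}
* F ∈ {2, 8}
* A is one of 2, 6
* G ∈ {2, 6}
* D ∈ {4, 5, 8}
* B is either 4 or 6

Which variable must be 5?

D

A and G share exactly the 2 values {2, 6}; by pigeonhole those values go to them, so strike 2, 6 from B, C, E, F.
B must be 4 (only option left). Remove 4 from D, E.
That leaves F = 8. Eliminate 8 elsewhere: D, E.
So 5 goes to D.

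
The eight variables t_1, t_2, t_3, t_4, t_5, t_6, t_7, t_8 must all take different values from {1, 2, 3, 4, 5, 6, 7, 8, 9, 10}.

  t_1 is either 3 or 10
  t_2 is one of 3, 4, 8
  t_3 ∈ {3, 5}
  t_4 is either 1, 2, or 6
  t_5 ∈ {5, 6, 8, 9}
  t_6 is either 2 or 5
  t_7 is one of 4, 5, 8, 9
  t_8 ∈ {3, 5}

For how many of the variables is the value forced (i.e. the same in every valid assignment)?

t_3 and t_8 between them cover only {3, 5} — a naked pair. Remove those values from t_1, t_2, t_5, t_6, t_7.
That leaves t_1 = 10.
t_6 has just one choice, so t_6 = 2. Remove 2 from t_4.
Determined: t_1=10, t_6=2. The other variables each still have more than one consistent value. That makes 2.

2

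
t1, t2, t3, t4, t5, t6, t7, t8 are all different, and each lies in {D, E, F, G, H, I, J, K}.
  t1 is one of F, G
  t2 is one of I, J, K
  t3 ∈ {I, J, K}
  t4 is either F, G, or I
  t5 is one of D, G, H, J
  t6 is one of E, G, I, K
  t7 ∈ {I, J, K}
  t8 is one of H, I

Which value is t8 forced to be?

The 8 variables together cover exactly {D, E, F, G, H, I, J, K} — 8 values for 8 variables — and D appears only in t5's list, so t5 = D.
The 7 still-open variables draw from only 7 values {E, F, G, H, I, J, K}, so each is used; only t6 can be E, hence t6 = E.
The 6 still-open variables draw from only 6 values {F, G, H, I, J, K}, so each is used; only t8 can be H, hence t8 = H.

H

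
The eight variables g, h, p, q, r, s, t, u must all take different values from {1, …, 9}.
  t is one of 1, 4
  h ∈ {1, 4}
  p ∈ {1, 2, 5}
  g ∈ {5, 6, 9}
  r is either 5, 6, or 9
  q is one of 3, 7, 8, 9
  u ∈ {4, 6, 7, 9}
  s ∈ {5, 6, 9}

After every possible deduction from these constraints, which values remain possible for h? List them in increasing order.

1, 4

The 2 variables h and t are confined to {1, 4}, which locks those values in; drop them from p, u.
g, r, s share exactly the 3 values {5, 6, 9}; by pigeonhole those values go to them, so strike 5, 6, 9 from p, q, u.
p's domain is down to {2}, so p = 2.
u has just one choice, so u = 7. Strike 7 from q.
No further eliminations apply; h can still be any of 1, 4.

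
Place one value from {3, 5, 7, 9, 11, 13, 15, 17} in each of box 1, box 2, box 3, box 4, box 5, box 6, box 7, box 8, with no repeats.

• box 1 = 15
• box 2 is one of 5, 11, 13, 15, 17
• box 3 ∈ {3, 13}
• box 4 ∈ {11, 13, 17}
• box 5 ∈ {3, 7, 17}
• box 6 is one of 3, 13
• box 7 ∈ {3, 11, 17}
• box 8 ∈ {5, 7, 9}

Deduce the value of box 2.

box 1 must be 15 (only option left). Strike 15 from box 2.
The 7 still-open variables together cover exactly {3, 5, 7, 9, 11, 13, 17} — 7 values for 7 variables — and 9 appears only in box 8's list, so box 8 = 9.
The 6 still-open variables together cover exactly {3, 5, 7, 11, 13, 17} — 6 values for 6 variables — and 5 appears only in box 2's list, so box 2 = 5.

5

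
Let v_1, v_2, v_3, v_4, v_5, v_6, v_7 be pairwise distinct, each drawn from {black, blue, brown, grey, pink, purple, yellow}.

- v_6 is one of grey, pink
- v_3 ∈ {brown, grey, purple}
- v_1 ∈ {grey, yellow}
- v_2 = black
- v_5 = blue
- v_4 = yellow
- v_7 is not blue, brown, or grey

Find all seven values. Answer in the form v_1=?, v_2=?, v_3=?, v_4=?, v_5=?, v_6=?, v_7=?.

v_1=grey, v_2=black, v_3=brown, v_4=yellow, v_5=blue, v_6=pink, v_7=purple

v_2 must be black (only option left). Remove black from v_7.
v_4 has just one choice, so v_4 = yellow. So v_1, v_7 can't be yellow.
That leaves v_5 = blue.
v_1 has just one choice, so v_1 = grey. Strike grey from v_3, v_6.
v_6's domain is down to {pink}, so v_6 = pink. So v_7 can't be pink.
v_7 has just one choice, so v_7 = purple. Strike purple from v_3.
v_3 must be brown (only option left).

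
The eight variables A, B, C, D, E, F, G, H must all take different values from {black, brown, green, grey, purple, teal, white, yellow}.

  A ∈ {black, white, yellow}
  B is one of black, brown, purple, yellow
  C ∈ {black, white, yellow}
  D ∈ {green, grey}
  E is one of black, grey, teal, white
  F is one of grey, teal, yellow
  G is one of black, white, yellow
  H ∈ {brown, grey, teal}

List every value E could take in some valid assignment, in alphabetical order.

grey, teal

The 8 variables together cover exactly {black, brown, green, grey, purple, teal, white, yellow} — 8 values for 8 variables — and green appears only in D's list, so D = green.
The 7 still-open variables draw from only 7 values {black, brown, grey, purple, teal, white, yellow}, so each is used; only B can be purple, hence B = purple.
The 6 still-open variables together cover exactly {black, brown, grey, teal, white, yellow} — 6 values for 6 variables — and brown appears only in H's list, so H = brown.
The 3 variables A, C, G are confined to {black, white, yellow}, which locks those values in; drop them from E, F.
No further eliminations apply; E can still be any of grey, teal.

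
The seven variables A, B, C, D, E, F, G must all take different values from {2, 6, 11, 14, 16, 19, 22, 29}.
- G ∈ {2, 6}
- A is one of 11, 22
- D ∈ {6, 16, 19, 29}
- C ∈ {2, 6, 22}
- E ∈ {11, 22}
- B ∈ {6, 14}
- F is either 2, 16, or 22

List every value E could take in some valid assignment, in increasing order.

11, 22

A and E between them cover only {11, 22} — a naked pair. Remove those values from C, F.
C and G between them cover only {2, 6} — a naked pair. Remove those values from B, D, F.
B's domain is down to {14}, so B = 14.
F's domain is down to {16}, so F = 16. Remove 16 from D.
No further eliminations apply; E can still be any of 11, 22.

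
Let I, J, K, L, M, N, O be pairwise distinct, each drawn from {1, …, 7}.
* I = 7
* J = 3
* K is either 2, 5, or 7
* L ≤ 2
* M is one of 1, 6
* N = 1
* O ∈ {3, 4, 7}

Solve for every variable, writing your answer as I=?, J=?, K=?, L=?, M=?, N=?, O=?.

I=7, J=3, K=5, L=2, M=6, N=1, O=4

I must be 7 (only option left). Eliminate 7 elsewhere: K, O.
That leaves J = 3. Strike 3 from O.
N's domain is down to {1}, so N = 1. So L, M can't be 1.
O has just one choice, so O = 4.
L must be 2 (only option left). Strike 2 from K.
M has just one choice, so M = 6.
That leaves K = 5.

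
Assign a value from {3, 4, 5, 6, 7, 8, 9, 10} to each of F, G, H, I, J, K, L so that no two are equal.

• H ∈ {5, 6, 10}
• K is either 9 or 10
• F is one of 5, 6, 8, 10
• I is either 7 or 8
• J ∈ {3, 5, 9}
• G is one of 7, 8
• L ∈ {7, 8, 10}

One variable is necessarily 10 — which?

The 7 variables draw from only 7 values {3, 5, 6, 7, 8, 9, 10}, so each is used; only J can be 3, hence J = 3.
Among the 6 still-open variables, 9 fits only K (and all 6 values in {5, 6, 7, 8, 9, 10} must be used), so K = 9.
G and I between them cover only {7, 8} — a naked pair. Remove those values from F, L.
So 10 goes to L.

L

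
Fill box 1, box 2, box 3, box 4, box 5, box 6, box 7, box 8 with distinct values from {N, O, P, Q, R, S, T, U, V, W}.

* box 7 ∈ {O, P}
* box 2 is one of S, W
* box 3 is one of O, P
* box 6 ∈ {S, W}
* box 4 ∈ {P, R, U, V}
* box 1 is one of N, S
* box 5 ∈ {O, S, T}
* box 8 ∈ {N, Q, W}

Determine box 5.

T

The 2 variables box 2 and box 6 are confined to {S, W}, which locks those values in; drop them from box 1, box 5, box 8.
box 1's domain is down to {N}, so box 1 = N. So box 8 can't be N.
That leaves box 8 = Q.
box 3 and box 7 share exactly the 2 values {O, P}; by pigeonhole those values go to them, so strike O, P from box 4, box 5.
So box 5 = T.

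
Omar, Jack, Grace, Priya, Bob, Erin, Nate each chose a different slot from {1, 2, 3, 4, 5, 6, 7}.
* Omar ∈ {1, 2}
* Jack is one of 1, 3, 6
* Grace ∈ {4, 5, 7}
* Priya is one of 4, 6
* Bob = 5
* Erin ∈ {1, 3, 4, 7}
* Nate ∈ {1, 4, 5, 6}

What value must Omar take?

Bob must be 5 (only option left). Remove 5 from Grace, Nate.
The 6 still-open variables together cover exactly {1, 2, 3, 4, 6, 7} — 6 values for 6 variables — and 2 appears only in Omar's list, so Omar = 2.

2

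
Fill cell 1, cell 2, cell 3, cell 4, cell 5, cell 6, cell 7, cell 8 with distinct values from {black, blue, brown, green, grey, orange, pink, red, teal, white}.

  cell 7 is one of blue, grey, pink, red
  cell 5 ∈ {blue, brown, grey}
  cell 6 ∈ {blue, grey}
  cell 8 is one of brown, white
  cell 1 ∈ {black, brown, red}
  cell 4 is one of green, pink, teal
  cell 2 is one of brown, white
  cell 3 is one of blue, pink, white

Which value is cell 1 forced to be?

black

cell 2 and cell 8 share exactly the 2 values {brown, white}; by pigeonhole those values go to them, so strike brown, white from cell 1, cell 3, cell 5.
cell 5 and cell 6 share exactly the 2 values {blue, grey}; by pigeonhole those values go to them, so strike blue, grey from cell 3, cell 7.
cell 3's domain is down to {pink}, so cell 3 = pink. So cell 4, cell 7 can't be pink.
cell 7's domain is down to {red}, so cell 7 = red. Eliminate red elsewhere: cell 1.
So cell 1 = black.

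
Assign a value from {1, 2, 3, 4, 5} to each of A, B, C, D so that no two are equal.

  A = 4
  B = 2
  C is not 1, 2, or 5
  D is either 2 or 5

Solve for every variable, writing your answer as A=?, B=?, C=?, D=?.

A=4, B=2, C=3, D=5

A's domain is down to {4}, so A = 4. So C can't be 4.
That leaves B = 2. So D can't be 2.
C's domain is down to {3}, so C = 3.
D's domain is down to {5}, so D = 5.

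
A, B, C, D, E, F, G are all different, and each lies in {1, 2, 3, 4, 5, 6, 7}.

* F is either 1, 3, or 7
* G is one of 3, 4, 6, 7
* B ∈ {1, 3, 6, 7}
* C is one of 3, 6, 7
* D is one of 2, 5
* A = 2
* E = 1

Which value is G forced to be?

A has just one choice, so A = 2. So D can't be 2.
D must be 5 (only option left).
E must be 1 (only option left). Remove 1 from B, F.
Among the 4 still-open variables, 4 fits only G (and all 4 values in {3, 4, 6, 7} must be used), so G = 4.

4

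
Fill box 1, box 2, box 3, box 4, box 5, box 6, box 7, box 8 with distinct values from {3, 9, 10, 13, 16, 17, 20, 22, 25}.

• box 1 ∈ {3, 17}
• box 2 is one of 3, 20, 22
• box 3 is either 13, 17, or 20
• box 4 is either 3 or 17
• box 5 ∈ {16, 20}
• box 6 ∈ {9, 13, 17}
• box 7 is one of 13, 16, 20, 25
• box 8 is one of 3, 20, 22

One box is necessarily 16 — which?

The 8 variables draw from only 8 values {3, 9, 13, 16, 17, 20, 22, 25}, so each is used; only box 6 can be 9, hence box 6 = 9.
The 7 still-open variables together cover exactly {3, 13, 16, 17, 20, 22, 25} — 7 values for 7 variables — and 25 appears only in box 7's list, so box 7 = 25.
The 6 still-open variables draw from only 6 values {3, 13, 16, 17, 20, 22}, so each is used; only box 3 can be 13, hence box 3 = 13.
The 5 still-open variables draw from only 5 values {3, 16, 17, 20, 22}, so each is used; only box 5 can be 16, hence box 5 = 16.

box 5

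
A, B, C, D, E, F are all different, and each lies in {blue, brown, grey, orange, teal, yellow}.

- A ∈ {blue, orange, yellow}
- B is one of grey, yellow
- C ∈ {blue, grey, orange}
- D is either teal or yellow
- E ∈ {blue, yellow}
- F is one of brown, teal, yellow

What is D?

The 6 variables together cover exactly {blue, brown, grey, orange, teal, yellow} — 6 values for 6 variables — and brown appears only in F's list, so F = brown.
The 5 still-open variables draw from only 5 values {blue, grey, orange, teal, yellow}, so each is used; only D can be teal, hence D = teal.

teal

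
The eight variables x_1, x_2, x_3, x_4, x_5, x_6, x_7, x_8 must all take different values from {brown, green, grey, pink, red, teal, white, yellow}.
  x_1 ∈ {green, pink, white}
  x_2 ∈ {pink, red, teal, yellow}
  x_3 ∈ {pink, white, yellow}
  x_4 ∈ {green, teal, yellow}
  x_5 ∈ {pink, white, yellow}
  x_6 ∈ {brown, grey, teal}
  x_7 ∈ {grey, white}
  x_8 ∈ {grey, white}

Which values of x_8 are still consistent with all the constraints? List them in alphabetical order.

The 8 variables together cover exactly {brown, green, grey, pink, red, teal, white, yellow} — 8 values for 8 variables — and brown appears only in x_6's list, so x_6 = brown.
The 7 still-open variables together cover exactly {green, grey, pink, red, teal, white, yellow} — 7 values for 7 variables — and red appears only in x_2's list, so x_2 = red.
Among the 6 still-open variables, teal fits only x_4 (and all 6 values in {green, grey, pink, teal, white, yellow} must be used), so x_4 = teal.
Among the 5 still-open variables, green fits only x_1 (and all 5 values in {green, grey, pink, white, yellow} must be used), so x_1 = green.
x_7 and x_8 share exactly the 2 values {grey, white}; by pigeonhole those values go to them, so strike grey, white from x_3, x_5.
No further eliminations apply; x_8 can still be any of grey, white.

grey, white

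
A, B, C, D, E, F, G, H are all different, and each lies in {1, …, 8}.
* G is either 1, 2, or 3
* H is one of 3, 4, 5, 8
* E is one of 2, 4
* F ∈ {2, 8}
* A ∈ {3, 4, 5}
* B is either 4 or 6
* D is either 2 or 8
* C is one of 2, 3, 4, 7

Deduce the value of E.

4

The 8 variables together cover exactly {1, 2, 3, 4, 5, 6, 7, 8} — 8 values for 8 variables — and 1 appears only in G's list, so G = 1.
The 7 still-open variables draw from only 7 values {2, 3, 4, 5, 6, 7, 8}, so each is used; only B can be 6, hence B = 6.
Among the 6 still-open variables, 7 fits only C (and all 6 values in {2, 3, 4, 5, 7, 8} must be used), so C = 7.
The 2 variables D and F are confined to {2, 8}, which locks those values in; drop them from E, H.
So E = 4.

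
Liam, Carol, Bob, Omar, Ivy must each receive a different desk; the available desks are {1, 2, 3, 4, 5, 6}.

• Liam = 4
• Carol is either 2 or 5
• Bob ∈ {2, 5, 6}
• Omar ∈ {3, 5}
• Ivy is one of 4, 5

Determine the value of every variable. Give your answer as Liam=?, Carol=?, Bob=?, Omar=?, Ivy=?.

Liam must be 4 (only option left). Remove 4 from Ivy.
Ivy has just one choice, so Ivy = 5. Remove 5 from Carol, Bob, Omar.
Carol's domain is down to {2}, so Carol = 2. Strike 2 from Bob.
Bob has just one choice, so Bob = 6.
Omar must be 3 (only option left).

Liam=4, Carol=2, Bob=6, Omar=3, Ivy=5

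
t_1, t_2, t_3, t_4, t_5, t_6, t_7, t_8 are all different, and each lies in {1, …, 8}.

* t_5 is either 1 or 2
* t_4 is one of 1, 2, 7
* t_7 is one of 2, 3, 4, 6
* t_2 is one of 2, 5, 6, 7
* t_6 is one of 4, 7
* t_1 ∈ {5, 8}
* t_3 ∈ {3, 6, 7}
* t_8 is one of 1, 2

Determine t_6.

4

Among the 8 variables, 8 fits only t_1 (and all 8 values in {1, 2, 3, 4, 5, 6, 7, 8} must be used), so t_1 = 8.
Among the 7 still-open variables, 5 fits only t_2 (and all 7 values in {1, 2, 3, 4, 5, 6, 7} must be used), so t_2 = 5.
The 2 variables t_5 and t_8 are confined to {1, 2}, which locks those values in; drop them from t_4, t_7.
t_4 must be 7 (only option left). So t_3, t_6 can't be 7.
So t_6 = 4.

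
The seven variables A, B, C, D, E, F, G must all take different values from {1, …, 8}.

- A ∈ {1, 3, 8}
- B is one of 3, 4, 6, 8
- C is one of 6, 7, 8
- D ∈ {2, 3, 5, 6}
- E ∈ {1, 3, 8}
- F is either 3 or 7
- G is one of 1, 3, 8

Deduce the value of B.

4

The 3 variables A, E, G are confined to {1, 3, 8}, which locks those values in; drop them from B, C, D, F.
F has just one choice, so F = 7. Remove 7 from C.
That leaves C = 6. Remove 6 from B, D.
So B = 4.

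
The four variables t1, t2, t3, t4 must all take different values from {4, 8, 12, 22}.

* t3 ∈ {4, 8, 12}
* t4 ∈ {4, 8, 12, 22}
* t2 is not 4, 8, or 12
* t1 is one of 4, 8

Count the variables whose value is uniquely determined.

1

t2 has just one choice, so t2 = 22. Strike 22 from t4.
Determined: t2=22. The other variables each still have more than one consistent value. That makes 1.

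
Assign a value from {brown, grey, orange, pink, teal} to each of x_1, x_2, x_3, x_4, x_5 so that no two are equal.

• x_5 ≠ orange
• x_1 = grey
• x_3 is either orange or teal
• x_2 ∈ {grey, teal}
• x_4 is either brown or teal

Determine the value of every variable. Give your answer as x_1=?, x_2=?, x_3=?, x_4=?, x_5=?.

x_1 has just one choice, so x_1 = grey. So x_2, x_5 can't be grey.
x_2's domain is down to {teal}, so x_2 = teal. Eliminate teal elsewhere: x_3, x_4, x_5.
x_3 must be orange (only option left).
x_4's domain is down to {brown}, so x_4 = brown. Remove brown from x_5.
x_5 must be pink (only option left).

x_1=grey, x_2=teal, x_3=orange, x_4=brown, x_5=pink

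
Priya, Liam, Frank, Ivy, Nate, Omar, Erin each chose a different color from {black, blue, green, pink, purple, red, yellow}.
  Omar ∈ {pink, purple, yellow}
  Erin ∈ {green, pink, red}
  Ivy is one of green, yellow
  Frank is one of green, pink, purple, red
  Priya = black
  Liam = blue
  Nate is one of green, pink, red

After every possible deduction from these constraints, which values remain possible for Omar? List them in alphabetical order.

pink, purple, yellow

Priya has just one choice, so Priya = black.
That leaves Liam = blue.
No further eliminations apply; Omar can still be any of pink, purple, yellow.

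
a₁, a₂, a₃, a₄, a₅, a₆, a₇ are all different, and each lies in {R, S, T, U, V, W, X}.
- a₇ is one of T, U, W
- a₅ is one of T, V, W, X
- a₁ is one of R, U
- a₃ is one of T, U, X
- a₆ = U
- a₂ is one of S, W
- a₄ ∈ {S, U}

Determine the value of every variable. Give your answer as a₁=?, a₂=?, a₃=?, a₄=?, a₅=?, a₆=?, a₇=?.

a₆ has just one choice, so a₆ = U. So a₁, a₃, a₄, a₇ can't be U.
That leaves a₁ = R.
That leaves a₄ = S. So a₂ can't be S.
a₂ must be W (only option left). Remove W from a₅, a₇.
a₇ must be T (only option left). Strike T from a₃, a₅.
That leaves a₃ = X. Remove X from a₅.
a₅ has just one choice, so a₅ = V.

a₁=R, a₂=W, a₃=X, a₄=S, a₅=V, a₆=U, a₇=T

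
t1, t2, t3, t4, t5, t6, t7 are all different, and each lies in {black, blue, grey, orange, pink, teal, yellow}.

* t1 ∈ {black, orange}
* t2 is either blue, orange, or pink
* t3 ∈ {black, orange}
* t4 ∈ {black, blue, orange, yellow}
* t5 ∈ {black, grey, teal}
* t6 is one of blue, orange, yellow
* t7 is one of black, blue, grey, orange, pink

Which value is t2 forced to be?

Among the 7 variables, teal fits only t5 (and all 7 values in {black, blue, grey, orange, pink, teal, yellow} must be used), so t5 = teal.
The 6 still-open variables together cover exactly {black, blue, grey, orange, pink, yellow} — 6 values for 6 variables — and grey appears only in t7's list, so t7 = grey.
Among the 5 still-open variables, pink fits only t2 (and all 5 values in {black, blue, orange, pink, yellow} must be used), so t2 = pink.

pink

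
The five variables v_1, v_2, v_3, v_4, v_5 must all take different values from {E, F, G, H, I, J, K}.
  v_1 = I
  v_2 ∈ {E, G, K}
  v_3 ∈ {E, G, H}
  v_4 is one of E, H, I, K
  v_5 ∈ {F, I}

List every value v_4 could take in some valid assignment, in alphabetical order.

v_1 has just one choice, so v_1 = I. Remove I from v_4, v_5.
v_5's domain is down to {F}, so v_5 = F.
No further eliminations apply; v_4 can still be any of E, H, K.

E, H, K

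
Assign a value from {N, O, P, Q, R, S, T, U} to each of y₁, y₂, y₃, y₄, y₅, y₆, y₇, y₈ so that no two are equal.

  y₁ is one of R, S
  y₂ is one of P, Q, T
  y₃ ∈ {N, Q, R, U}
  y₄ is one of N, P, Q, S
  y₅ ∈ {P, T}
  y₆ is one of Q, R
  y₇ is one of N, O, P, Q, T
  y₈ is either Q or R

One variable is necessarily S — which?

The 8 variables draw from only 8 values {N, O, P, Q, R, S, T, U}, so each is used; only y₇ can be O, hence y₇ = O.
Among the 7 still-open variables, U fits only y₃ (and all 7 values in {N, P, Q, R, S, T, U} must be used), so y₃ = U.
The 6 still-open variables draw from only 6 values {N, P, Q, R, S, T}, so each is used; only y₄ can be N, hence y₄ = N.
The 5 still-open variables together cover exactly {P, Q, R, S, T} — 5 values for 5 variables — and S appears only in y₁'s list, so y₁ = S.

y₁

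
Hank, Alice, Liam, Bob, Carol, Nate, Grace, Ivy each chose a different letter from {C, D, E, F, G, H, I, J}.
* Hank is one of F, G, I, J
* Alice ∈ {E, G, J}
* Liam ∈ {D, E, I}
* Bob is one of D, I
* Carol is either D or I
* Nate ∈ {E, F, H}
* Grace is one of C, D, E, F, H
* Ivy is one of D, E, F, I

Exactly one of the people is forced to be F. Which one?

The 8 variables together cover exactly {C, D, E, F, G, H, I, J} — 8 values for 8 variables — and C appears only in Grace's list, so Grace = C.
The 7 still-open variables together cover exactly {D, E, F, G, H, I, J} — 7 values for 7 variables — and H appears only in Nate's list, so Nate = H.
The 2 variables Bob and Carol are confined to {D, I}, which locks those values in; drop them from Hank, Liam, Ivy.
Liam must be E (only option left). Eliminate E elsewhere: Alice, Ivy.
So F goes to Ivy.

Ivy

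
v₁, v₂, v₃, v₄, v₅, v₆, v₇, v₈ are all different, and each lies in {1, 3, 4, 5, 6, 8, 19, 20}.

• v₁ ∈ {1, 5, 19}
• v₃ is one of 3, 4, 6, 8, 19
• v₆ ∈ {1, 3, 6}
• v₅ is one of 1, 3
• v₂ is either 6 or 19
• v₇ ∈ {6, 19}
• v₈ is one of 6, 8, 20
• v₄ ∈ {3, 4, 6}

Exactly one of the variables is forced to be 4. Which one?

v₄

Among the 8 variables, 5 fits only v₁ (and all 8 values in {1, 3, 4, 5, 6, 8, 19, 20} must be used), so v₁ = 5.
Among the 7 still-open variables, 20 fits only v₈ (and all 7 values in {1, 3, 4, 6, 8, 19, 20} must be used), so v₈ = 20.
The 6 still-open variables draw from only 6 values {1, 3, 4, 6, 8, 19}, so each is used; only v₃ can be 8, hence v₃ = 8.
Among the 5 still-open variables, 4 fits only v₄ (and all 5 values in {1, 3, 4, 6, 19} must be used), so v₄ = 4.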